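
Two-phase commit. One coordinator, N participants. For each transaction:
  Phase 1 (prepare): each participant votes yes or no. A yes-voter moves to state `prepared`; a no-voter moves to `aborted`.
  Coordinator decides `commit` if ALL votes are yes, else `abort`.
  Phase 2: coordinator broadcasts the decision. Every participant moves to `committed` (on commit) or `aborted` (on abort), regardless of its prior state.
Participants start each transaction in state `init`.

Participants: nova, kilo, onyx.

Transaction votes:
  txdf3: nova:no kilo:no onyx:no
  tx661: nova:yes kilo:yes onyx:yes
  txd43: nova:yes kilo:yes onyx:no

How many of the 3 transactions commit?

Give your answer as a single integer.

txdf3: no from nova, kilo, onyx -> abort (commits=0)
tx661: all yes -> commit (commits=1)
txd43: no from onyx -> abort (commits=1)

Answer: 1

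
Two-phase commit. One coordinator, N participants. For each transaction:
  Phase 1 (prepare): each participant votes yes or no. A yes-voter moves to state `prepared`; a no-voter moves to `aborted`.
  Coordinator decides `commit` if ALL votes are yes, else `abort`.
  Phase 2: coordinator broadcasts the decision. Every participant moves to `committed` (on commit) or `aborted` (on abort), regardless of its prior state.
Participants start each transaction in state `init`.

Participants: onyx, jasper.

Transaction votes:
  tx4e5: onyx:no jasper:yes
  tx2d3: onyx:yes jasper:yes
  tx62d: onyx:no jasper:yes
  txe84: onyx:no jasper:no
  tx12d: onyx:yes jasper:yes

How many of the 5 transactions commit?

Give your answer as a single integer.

Answer: 2

Derivation:
tx4e5: no from onyx -> abort (commits=0)
tx2d3: all yes -> commit (commits=1)
tx62d: no from onyx -> abort (commits=1)
txe84: no from onyx, jasper -> abort (commits=1)
tx12d: all yes -> commit (commits=2)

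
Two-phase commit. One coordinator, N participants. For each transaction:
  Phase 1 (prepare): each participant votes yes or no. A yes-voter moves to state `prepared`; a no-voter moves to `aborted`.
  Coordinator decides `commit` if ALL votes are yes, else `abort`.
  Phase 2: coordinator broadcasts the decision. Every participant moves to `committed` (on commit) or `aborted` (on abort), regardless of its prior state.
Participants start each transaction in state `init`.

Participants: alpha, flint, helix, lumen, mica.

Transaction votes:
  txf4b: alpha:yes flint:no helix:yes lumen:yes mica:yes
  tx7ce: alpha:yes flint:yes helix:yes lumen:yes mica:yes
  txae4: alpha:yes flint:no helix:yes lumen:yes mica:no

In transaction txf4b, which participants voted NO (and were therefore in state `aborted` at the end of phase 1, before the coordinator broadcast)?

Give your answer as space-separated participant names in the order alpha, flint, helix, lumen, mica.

Answer: flint

Derivation:
Txn txf4b phase 1: alpha yes -> prepared; flint no -> aborted; helix yes -> prepared; lumen yes -> prepared; mica yes -> prepared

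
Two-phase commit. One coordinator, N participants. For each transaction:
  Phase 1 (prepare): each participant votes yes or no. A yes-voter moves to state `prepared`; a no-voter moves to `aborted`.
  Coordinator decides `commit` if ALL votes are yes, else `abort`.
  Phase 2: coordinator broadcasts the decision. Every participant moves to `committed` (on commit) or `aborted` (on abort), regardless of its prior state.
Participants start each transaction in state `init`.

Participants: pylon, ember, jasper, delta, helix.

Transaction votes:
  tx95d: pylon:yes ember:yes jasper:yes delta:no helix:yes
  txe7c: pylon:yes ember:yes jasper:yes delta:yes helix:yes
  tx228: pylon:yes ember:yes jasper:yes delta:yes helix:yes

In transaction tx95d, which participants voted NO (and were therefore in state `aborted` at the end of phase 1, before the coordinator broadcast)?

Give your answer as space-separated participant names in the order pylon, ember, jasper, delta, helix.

Answer: delta

Derivation:
Txn tx95d phase 1: pylon yes -> prepared; ember yes -> prepared; jasper yes -> prepared; delta no -> aborted; helix yes -> prepared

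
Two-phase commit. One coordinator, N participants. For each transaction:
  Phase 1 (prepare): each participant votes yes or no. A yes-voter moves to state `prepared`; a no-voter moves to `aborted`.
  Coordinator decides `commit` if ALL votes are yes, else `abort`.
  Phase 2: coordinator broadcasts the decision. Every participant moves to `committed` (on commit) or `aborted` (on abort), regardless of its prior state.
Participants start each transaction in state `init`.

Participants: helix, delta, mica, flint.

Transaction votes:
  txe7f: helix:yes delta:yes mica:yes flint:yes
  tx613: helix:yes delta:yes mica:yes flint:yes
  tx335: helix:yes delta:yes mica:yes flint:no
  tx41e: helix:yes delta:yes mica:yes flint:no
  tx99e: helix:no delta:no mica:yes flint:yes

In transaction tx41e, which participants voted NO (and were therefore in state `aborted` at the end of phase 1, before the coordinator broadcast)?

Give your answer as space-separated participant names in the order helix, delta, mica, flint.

Answer: flint

Derivation:
Txn tx41e phase 1: helix yes -> prepared; delta yes -> prepared; mica yes -> prepared; flint no -> aborted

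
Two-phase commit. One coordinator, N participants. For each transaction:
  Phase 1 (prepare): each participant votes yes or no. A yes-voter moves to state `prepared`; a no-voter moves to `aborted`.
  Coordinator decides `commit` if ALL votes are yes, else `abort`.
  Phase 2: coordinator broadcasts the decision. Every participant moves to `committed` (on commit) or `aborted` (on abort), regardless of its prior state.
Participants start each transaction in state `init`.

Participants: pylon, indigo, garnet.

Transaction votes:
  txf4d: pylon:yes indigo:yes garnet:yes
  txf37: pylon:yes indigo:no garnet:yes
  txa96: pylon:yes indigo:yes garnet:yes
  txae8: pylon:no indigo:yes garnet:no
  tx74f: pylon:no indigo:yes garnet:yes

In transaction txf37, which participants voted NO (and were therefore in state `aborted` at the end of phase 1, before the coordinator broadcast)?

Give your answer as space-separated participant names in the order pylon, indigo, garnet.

Answer: indigo

Derivation:
Txn txf37 phase 1: pylon yes -> prepared; indigo no -> aborted; garnet yes -> prepared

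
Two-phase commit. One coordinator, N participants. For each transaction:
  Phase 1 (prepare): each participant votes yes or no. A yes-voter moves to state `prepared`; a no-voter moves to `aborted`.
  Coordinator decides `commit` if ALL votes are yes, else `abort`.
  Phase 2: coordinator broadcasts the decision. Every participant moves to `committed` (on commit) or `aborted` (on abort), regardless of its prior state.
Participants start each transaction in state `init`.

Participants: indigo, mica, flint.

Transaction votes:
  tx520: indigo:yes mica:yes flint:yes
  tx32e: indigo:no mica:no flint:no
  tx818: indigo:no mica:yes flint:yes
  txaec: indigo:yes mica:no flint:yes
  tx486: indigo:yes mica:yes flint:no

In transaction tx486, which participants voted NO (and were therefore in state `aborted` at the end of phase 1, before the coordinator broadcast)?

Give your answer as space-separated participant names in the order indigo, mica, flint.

Txn tx486 phase 1: indigo yes -> prepared; mica yes -> prepared; flint no -> aborted

Answer: flint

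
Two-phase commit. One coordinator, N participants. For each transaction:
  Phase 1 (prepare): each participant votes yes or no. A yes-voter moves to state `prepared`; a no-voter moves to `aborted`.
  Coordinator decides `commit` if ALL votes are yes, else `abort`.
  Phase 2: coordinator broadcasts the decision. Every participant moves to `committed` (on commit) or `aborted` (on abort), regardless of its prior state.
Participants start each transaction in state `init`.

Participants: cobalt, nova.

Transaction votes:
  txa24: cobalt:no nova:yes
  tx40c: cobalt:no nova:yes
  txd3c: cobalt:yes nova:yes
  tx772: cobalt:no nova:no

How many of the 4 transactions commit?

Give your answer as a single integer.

Answer: 1

Derivation:
txa24: no from cobalt -> abort (commits=0)
tx40c: no from cobalt -> abort (commits=0)
txd3c: all yes -> commit (commits=1)
tx772: no from cobalt, nova -> abort (commits=1)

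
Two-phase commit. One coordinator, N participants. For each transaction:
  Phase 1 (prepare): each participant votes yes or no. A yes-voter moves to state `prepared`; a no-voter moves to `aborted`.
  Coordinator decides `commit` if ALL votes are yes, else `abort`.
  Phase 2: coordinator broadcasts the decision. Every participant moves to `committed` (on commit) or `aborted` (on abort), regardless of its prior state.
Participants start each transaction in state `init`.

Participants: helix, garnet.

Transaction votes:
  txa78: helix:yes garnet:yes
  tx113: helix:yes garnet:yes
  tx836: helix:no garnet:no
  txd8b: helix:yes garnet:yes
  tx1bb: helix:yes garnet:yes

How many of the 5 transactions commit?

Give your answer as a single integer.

Answer: 4

Derivation:
txa78: all yes -> commit (commits=1)
tx113: all yes -> commit (commits=2)
tx836: no from helix, garnet -> abort (commits=2)
txd8b: all yes -> commit (commits=3)
tx1bb: all yes -> commit (commits=4)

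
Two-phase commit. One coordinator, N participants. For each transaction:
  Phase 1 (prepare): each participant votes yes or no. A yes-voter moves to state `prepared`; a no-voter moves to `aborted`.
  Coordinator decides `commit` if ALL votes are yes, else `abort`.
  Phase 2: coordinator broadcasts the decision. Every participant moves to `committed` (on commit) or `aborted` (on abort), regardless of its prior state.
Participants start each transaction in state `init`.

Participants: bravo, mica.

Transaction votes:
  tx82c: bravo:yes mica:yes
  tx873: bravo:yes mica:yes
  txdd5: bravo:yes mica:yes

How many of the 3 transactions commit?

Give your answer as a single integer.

Answer: 3

Derivation:
tx82c: all yes -> commit (commits=1)
tx873: all yes -> commit (commits=2)
txdd5: all yes -> commit (commits=3)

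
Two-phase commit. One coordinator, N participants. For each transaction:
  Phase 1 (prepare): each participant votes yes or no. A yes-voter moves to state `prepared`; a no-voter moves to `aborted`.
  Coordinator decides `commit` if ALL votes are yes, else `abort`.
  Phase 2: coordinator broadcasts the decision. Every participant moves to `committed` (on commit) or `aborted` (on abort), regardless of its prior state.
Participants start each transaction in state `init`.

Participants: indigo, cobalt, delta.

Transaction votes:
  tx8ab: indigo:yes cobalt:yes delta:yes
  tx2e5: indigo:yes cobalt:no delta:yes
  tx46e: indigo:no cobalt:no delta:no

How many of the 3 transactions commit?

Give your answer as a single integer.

tx8ab: all yes -> commit (commits=1)
tx2e5: no from cobalt -> abort (commits=1)
tx46e: no from indigo, cobalt, delta -> abort (commits=1)

Answer: 1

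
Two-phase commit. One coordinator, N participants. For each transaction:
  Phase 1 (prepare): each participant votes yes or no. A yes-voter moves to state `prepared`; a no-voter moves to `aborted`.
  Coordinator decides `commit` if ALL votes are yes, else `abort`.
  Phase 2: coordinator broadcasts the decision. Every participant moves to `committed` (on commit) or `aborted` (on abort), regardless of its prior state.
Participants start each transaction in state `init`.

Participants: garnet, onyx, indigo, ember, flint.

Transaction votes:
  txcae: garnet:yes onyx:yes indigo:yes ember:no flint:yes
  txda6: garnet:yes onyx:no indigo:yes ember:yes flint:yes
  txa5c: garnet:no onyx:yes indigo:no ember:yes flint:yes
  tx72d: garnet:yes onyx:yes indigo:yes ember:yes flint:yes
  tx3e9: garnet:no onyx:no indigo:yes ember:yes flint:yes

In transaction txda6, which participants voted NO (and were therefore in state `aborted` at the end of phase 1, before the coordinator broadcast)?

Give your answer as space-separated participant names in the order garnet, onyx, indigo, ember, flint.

Answer: onyx

Derivation:
Txn txda6 phase 1: garnet yes -> prepared; onyx no -> aborted; indigo yes -> prepared; ember yes -> prepared; flint yes -> prepared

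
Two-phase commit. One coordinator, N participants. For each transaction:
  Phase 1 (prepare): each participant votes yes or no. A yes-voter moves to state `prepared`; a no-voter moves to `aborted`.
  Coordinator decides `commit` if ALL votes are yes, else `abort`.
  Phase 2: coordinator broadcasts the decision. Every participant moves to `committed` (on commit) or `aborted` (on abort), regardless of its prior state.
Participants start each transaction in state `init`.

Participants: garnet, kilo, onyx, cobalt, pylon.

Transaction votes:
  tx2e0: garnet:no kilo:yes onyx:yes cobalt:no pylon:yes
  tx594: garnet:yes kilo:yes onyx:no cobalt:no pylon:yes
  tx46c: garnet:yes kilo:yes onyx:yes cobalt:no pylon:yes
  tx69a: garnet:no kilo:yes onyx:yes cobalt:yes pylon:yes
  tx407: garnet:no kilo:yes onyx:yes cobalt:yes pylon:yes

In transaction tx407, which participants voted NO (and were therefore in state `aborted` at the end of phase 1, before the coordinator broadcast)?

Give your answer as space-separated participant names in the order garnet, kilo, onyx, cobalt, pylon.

Answer: garnet

Derivation:
Txn tx407 phase 1: garnet no -> aborted; kilo yes -> prepared; onyx yes -> prepared; cobalt yes -> prepared; pylon yes -> prepared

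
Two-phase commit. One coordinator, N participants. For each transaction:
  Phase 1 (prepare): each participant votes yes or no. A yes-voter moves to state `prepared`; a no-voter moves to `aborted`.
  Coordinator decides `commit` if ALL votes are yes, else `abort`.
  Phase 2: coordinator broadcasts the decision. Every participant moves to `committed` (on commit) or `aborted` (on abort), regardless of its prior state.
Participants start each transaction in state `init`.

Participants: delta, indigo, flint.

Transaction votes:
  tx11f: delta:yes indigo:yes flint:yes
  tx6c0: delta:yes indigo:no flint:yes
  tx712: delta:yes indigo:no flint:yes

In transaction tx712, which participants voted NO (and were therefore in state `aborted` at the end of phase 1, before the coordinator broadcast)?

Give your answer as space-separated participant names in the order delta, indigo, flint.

Answer: indigo

Derivation:
Txn tx712 phase 1: delta yes -> prepared; indigo no -> aborted; flint yes -> prepared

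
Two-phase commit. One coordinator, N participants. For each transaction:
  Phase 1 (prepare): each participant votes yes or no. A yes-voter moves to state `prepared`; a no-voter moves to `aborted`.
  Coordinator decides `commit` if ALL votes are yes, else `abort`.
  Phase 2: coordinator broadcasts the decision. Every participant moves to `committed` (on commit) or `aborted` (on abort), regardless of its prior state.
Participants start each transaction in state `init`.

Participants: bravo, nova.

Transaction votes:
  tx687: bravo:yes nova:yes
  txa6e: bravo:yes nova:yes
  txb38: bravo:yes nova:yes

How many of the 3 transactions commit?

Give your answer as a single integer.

Answer: 3

Derivation:
tx687: all yes -> commit (commits=1)
txa6e: all yes -> commit (commits=2)
txb38: all yes -> commit (commits=3)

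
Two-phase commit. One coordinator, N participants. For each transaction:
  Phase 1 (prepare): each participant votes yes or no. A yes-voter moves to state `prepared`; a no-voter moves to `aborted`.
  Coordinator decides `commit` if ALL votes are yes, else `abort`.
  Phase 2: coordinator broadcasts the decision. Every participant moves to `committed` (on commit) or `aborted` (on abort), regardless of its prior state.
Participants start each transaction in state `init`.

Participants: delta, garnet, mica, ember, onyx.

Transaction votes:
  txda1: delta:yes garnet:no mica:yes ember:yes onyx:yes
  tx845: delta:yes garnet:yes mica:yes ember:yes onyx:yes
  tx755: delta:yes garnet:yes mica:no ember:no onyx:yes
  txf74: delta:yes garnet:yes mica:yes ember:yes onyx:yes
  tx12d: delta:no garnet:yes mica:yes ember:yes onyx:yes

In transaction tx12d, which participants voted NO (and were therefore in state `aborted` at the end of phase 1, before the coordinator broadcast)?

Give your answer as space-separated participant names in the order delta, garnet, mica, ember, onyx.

Txn tx12d phase 1: delta no -> aborted; garnet yes -> prepared; mica yes -> prepared; ember yes -> prepared; onyx yes -> prepared

Answer: delta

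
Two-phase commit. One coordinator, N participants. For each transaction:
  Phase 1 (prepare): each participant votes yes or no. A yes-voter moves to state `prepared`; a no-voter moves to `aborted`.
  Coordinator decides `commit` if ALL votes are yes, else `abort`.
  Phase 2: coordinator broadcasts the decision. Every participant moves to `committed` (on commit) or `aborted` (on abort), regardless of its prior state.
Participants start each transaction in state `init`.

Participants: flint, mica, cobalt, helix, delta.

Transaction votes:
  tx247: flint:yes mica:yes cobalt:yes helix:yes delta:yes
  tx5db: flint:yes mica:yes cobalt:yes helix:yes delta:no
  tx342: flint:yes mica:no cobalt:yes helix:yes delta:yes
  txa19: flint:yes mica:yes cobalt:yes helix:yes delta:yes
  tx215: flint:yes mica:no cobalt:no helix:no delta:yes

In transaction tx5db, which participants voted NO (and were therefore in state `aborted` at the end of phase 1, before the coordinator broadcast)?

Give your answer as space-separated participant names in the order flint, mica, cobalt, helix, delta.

Txn tx5db phase 1: flint yes -> prepared; mica yes -> prepared; cobalt yes -> prepared; helix yes -> prepared; delta no -> aborted

Answer: delta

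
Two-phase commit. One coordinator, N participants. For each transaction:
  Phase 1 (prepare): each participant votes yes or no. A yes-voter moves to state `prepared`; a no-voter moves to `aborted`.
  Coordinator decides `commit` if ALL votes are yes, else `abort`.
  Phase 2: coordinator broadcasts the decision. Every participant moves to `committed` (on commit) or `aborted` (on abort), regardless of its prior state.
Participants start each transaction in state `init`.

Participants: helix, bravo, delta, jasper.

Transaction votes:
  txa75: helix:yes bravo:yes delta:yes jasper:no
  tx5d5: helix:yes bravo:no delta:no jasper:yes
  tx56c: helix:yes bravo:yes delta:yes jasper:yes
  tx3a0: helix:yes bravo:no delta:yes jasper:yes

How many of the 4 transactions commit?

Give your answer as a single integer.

txa75: no from jasper -> abort (commits=0)
tx5d5: no from bravo, delta -> abort (commits=0)
tx56c: all yes -> commit (commits=1)
tx3a0: no from bravo -> abort (commits=1)

Answer: 1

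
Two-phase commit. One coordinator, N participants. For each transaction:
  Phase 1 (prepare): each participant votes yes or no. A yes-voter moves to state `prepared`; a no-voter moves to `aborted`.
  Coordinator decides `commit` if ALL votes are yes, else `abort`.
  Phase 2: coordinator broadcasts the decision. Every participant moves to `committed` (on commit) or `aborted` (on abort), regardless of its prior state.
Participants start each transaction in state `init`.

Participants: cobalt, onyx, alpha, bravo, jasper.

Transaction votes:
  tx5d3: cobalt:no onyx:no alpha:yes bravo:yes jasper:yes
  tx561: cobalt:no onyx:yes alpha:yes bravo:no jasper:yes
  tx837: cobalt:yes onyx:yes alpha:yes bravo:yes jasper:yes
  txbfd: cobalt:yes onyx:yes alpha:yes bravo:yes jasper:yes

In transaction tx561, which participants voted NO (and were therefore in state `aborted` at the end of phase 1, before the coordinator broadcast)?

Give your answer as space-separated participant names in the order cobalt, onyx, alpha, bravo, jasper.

Txn tx561 phase 1: cobalt no -> aborted; onyx yes -> prepared; alpha yes -> prepared; bravo no -> aborted; jasper yes -> prepared

Answer: cobalt bravo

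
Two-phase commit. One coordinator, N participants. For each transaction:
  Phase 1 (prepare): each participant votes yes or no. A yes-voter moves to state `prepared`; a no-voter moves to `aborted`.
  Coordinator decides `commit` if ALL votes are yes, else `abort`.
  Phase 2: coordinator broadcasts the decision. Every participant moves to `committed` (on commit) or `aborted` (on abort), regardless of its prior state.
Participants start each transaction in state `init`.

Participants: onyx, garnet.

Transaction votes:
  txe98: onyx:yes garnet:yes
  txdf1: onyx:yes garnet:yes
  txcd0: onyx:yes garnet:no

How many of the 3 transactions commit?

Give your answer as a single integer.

txe98: all yes -> commit (commits=1)
txdf1: all yes -> commit (commits=2)
txcd0: no from garnet -> abort (commits=2)

Answer: 2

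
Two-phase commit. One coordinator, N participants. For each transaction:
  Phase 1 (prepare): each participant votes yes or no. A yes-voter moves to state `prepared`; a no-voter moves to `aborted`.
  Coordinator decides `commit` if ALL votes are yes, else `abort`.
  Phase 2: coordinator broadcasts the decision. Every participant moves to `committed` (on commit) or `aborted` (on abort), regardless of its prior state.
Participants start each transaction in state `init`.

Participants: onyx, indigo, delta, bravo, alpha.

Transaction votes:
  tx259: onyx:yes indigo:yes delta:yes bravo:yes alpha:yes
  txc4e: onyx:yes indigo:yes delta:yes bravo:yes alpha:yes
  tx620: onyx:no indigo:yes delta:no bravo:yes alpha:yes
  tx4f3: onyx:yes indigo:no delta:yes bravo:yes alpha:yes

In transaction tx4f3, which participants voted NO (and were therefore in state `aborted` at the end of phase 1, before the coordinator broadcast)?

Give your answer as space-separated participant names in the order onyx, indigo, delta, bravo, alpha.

Answer: indigo

Derivation:
Txn tx4f3 phase 1: onyx yes -> prepared; indigo no -> aborted; delta yes -> prepared; bravo yes -> prepared; alpha yes -> prepared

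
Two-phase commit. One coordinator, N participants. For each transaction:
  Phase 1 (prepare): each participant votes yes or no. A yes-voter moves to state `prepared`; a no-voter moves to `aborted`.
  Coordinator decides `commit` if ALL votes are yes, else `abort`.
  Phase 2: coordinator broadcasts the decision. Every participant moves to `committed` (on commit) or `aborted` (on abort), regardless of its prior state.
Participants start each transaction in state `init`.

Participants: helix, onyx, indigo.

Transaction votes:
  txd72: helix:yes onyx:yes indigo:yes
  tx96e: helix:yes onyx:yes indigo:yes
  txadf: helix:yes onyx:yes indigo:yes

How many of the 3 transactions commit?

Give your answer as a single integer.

txd72: all yes -> commit (commits=1)
tx96e: all yes -> commit (commits=2)
txadf: all yes -> commit (commits=3)

Answer: 3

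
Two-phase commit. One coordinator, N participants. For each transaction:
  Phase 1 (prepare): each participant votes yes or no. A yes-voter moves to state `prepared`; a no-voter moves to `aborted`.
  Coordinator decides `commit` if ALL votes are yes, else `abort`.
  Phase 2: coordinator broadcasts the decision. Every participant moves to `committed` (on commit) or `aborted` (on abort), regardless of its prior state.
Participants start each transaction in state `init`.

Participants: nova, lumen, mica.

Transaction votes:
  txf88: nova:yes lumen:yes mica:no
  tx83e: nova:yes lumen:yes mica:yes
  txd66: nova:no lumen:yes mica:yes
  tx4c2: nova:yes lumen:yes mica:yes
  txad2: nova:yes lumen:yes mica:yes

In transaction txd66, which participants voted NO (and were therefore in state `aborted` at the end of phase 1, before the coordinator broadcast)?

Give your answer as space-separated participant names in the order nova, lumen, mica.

Txn txd66 phase 1: nova no -> aborted; lumen yes -> prepared; mica yes -> prepared

Answer: nova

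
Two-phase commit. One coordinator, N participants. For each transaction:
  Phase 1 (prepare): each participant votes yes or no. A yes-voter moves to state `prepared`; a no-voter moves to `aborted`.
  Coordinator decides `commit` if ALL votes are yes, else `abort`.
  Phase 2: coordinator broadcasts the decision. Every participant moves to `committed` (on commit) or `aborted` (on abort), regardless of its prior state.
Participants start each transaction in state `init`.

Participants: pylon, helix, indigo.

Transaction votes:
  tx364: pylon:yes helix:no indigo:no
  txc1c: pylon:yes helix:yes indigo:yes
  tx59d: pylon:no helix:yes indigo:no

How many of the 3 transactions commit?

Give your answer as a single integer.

Answer: 1

Derivation:
tx364: no from helix, indigo -> abort (commits=0)
txc1c: all yes -> commit (commits=1)
tx59d: no from pylon, indigo -> abort (commits=1)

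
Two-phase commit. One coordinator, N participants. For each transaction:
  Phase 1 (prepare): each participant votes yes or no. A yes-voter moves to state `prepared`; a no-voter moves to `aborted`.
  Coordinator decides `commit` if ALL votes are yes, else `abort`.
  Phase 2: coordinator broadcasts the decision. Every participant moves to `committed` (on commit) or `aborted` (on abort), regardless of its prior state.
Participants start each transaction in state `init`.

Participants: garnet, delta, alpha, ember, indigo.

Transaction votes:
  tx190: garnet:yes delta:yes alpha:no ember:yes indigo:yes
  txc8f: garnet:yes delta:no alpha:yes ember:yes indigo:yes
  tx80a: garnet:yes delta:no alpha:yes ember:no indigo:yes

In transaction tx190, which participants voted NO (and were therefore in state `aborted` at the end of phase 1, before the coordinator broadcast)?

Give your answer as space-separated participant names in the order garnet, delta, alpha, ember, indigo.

Answer: alpha

Derivation:
Txn tx190 phase 1: garnet yes -> prepared; delta yes -> prepared; alpha no -> aborted; ember yes -> prepared; indigo yes -> prepared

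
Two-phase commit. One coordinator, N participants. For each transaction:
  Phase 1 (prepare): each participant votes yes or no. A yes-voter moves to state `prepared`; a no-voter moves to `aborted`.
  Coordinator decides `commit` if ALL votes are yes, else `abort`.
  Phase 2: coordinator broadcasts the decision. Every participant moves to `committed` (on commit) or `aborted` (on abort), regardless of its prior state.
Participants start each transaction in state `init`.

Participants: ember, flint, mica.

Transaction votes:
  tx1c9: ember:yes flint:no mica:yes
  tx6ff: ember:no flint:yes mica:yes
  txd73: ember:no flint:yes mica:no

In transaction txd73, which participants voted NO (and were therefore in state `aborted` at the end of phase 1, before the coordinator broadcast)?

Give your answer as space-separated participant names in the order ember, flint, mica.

Answer: ember mica

Derivation:
Txn txd73 phase 1: ember no -> aborted; flint yes -> prepared; mica no -> aborted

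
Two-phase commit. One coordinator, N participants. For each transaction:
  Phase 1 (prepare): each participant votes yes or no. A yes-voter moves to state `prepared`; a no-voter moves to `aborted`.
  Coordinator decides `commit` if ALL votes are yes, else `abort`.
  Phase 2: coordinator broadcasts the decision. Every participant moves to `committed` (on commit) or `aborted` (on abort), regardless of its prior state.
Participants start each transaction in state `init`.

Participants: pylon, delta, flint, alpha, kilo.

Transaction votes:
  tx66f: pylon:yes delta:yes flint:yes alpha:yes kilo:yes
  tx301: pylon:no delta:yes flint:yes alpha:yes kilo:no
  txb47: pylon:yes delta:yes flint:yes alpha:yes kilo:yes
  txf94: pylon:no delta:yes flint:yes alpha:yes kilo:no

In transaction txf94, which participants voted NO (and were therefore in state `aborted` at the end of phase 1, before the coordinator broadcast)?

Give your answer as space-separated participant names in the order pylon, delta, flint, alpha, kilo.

Answer: pylon kilo

Derivation:
Txn txf94 phase 1: pylon no -> aborted; delta yes -> prepared; flint yes -> prepared; alpha yes -> prepared; kilo no -> aborted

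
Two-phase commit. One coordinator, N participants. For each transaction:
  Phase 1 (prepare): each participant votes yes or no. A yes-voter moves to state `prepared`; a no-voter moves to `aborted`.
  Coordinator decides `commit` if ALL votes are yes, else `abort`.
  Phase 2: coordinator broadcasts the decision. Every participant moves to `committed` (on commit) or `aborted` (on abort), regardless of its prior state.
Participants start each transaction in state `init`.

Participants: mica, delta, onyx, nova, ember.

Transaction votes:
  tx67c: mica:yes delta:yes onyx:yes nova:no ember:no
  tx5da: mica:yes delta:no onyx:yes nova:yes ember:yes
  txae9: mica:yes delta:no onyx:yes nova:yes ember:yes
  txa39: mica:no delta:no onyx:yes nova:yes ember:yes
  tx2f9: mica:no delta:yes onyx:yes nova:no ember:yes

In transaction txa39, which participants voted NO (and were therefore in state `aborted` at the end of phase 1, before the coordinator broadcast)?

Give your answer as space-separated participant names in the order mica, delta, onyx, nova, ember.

Txn txa39 phase 1: mica no -> aborted; delta no -> aborted; onyx yes -> prepared; nova yes -> prepared; ember yes -> prepared

Answer: mica delta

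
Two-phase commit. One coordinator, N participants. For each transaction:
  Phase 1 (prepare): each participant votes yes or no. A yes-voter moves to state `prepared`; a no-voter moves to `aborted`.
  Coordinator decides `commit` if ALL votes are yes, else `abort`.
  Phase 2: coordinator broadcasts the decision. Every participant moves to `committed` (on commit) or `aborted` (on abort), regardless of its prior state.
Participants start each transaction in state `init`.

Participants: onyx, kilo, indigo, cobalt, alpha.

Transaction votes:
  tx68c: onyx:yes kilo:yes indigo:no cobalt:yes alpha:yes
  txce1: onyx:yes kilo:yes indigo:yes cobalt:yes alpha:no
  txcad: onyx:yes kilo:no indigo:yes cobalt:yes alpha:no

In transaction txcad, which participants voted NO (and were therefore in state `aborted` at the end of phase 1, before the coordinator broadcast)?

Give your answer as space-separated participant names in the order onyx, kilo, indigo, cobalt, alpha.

Txn txcad phase 1: onyx yes -> prepared; kilo no -> aborted; indigo yes -> prepared; cobalt yes -> prepared; alpha no -> aborted

Answer: kilo alpha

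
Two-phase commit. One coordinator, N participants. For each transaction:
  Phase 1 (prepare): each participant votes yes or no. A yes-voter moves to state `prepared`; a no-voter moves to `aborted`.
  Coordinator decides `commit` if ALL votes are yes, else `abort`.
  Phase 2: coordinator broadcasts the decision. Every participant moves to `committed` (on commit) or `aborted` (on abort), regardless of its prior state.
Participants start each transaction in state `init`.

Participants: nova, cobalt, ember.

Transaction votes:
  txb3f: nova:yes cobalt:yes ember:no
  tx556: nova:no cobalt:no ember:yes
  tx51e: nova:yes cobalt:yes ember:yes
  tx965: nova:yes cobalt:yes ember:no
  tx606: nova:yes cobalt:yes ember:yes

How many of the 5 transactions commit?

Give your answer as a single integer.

txb3f: no from ember -> abort (commits=0)
tx556: no from nova, cobalt -> abort (commits=0)
tx51e: all yes -> commit (commits=1)
tx965: no from ember -> abort (commits=1)
tx606: all yes -> commit (commits=2)

Answer: 2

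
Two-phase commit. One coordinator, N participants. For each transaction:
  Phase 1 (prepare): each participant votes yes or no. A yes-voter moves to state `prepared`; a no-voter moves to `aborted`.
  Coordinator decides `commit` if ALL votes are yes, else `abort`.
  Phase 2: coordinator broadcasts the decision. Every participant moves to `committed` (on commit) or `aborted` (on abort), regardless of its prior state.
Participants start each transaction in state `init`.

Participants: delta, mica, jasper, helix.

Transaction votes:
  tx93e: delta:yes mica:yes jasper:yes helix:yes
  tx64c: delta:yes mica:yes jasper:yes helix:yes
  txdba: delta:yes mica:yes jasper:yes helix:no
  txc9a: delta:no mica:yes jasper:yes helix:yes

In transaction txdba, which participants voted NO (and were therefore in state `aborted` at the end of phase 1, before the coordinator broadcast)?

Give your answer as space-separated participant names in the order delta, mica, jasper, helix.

Answer: helix

Derivation:
Txn txdba phase 1: delta yes -> prepared; mica yes -> prepared; jasper yes -> prepared; helix no -> aborted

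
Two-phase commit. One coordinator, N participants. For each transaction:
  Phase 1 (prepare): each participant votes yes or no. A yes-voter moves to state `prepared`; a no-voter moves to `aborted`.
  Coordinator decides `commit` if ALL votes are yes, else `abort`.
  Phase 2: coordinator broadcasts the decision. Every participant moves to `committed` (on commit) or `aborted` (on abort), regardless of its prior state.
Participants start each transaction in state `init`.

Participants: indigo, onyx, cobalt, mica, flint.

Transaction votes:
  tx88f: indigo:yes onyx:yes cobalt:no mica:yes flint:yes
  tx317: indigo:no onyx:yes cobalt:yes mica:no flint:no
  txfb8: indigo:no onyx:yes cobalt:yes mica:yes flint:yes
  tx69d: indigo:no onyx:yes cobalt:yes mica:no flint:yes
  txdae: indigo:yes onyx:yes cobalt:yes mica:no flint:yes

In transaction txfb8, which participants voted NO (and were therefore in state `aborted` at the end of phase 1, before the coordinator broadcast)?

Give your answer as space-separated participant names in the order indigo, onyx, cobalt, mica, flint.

Txn txfb8 phase 1: indigo no -> aborted; onyx yes -> prepared; cobalt yes -> prepared; mica yes -> prepared; flint yes -> prepared

Answer: indigo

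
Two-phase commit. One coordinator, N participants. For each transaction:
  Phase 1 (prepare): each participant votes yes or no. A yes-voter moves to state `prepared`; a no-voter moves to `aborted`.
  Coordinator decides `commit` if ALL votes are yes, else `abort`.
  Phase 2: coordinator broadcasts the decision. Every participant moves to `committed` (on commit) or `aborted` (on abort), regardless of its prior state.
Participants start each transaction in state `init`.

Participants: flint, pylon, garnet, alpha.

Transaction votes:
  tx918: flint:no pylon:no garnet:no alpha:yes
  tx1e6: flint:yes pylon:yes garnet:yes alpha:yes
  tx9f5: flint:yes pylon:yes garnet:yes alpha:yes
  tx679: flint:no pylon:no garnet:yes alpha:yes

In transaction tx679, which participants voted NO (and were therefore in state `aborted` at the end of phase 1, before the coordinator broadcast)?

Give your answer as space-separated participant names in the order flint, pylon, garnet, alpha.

Txn tx679 phase 1: flint no -> aborted; pylon no -> aborted; garnet yes -> prepared; alpha yes -> prepared

Answer: flint pylon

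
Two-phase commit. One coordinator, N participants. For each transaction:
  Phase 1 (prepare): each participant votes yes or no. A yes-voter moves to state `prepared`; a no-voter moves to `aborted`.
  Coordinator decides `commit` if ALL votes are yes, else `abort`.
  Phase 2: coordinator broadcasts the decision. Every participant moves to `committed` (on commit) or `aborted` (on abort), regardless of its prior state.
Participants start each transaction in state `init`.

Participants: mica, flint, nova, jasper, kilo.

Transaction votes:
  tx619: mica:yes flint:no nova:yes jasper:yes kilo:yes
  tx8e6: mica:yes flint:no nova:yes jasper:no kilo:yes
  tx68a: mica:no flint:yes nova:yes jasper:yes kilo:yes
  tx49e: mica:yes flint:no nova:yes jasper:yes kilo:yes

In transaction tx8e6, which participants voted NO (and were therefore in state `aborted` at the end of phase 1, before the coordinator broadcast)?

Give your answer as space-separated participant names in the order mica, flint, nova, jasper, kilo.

Answer: flint jasper

Derivation:
Txn tx8e6 phase 1: mica yes -> prepared; flint no -> aborted; nova yes -> prepared; jasper no -> aborted; kilo yes -> prepared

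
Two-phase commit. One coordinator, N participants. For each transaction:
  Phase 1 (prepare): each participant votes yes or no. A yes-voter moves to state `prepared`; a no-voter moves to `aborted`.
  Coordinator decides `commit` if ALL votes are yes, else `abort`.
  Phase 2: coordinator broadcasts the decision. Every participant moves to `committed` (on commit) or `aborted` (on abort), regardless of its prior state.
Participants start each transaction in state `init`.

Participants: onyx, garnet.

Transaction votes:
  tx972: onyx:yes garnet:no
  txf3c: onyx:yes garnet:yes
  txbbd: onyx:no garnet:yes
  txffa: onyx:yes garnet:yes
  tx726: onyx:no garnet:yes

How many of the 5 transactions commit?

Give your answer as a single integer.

Answer: 2

Derivation:
tx972: no from garnet -> abort (commits=0)
txf3c: all yes -> commit (commits=1)
txbbd: no from onyx -> abort (commits=1)
txffa: all yes -> commit (commits=2)
tx726: no from onyx -> abort (commits=2)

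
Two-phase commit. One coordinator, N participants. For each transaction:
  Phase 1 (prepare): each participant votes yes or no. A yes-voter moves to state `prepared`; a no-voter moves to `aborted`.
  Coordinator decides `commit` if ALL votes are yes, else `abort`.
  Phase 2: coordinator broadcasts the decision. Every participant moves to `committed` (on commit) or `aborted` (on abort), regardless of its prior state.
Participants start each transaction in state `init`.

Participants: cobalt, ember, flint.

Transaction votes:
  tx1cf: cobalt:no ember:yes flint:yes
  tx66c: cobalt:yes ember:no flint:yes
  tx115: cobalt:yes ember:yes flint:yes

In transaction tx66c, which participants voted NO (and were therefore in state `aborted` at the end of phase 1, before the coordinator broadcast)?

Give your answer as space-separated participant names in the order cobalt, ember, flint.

Txn tx66c phase 1: cobalt yes -> prepared; ember no -> aborted; flint yes -> prepared

Answer: ember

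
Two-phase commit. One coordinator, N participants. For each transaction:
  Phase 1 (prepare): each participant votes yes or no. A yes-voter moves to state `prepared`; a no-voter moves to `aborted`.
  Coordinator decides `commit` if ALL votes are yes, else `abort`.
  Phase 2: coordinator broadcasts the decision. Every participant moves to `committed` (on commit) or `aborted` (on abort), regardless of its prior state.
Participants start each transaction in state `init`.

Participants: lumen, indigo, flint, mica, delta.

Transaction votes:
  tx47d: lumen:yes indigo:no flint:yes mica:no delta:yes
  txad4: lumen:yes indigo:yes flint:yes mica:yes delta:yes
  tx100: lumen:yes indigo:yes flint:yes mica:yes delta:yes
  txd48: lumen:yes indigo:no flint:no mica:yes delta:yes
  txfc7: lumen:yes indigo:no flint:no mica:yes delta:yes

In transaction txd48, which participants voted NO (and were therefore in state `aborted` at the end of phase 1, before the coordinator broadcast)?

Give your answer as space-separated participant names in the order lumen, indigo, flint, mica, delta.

Answer: indigo flint

Derivation:
Txn txd48 phase 1: lumen yes -> prepared; indigo no -> aborted; flint no -> aborted; mica yes -> prepared; delta yes -> prepared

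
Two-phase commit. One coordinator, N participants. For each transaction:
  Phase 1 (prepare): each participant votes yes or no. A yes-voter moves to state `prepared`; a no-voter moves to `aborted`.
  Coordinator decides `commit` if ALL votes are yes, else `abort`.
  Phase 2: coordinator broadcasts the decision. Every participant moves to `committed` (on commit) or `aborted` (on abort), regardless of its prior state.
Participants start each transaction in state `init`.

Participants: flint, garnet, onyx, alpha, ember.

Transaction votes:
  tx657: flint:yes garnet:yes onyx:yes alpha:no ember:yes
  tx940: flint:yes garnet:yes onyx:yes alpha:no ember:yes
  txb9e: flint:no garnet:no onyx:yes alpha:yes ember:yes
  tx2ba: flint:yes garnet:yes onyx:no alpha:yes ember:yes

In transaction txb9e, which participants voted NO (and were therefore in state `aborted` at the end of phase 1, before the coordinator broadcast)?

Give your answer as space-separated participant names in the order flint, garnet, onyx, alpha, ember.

Txn txb9e phase 1: flint no -> aborted; garnet no -> aborted; onyx yes -> prepared; alpha yes -> prepared; ember yes -> prepared

Answer: flint garnet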